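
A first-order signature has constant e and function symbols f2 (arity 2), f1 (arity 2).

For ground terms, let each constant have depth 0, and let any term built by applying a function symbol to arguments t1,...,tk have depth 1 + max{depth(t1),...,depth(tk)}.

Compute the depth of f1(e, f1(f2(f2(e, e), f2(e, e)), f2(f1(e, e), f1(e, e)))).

depth(f2(e, e)) = 1 + max(0, 0) = 1
depth(f2(f2(e, e), f2(e, e))) = 1 + max(1, 1) = 2
depth(f1(e, e)) = 1 + max(0, 0) = 1
depth(f2(f1(e, e), f1(e, e))) = 1 + max(1, 1) = 2
depth(f1(f2(f2(e, e), f2(e, e)), f2(f1(e, e), f1(e, e)))) = 1 + max(2, 2) = 3
depth(f1(e, f1(f2(f2(e, e), f2(e, e)), f2(f1(e, e), f1(e, e))))) = 1 + max(0, 3) = 4

4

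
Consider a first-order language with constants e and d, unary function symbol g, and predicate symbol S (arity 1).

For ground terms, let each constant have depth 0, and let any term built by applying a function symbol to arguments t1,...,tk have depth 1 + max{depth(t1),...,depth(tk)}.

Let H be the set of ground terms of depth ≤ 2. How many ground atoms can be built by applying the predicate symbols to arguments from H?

6

First count ground terms of depth ≤ 2.
Let N_k count ground terms of depth at most k. Each non-constant term of depth ≤ k is some function symbol applied to depth-≤(k−1) arguments, giving N_k = 2 + N_{k-1}.
N_0 = 2
N_1 = 2 + 2 = 4
N_2 = 2 + 4 = 6
So |H| = 6.
Ground atoms are formed by filling each argument slot of a predicate with a term from H, so an r-ary predicate gives |H|^r atoms:
  S: 6
Total ground atoms: 6.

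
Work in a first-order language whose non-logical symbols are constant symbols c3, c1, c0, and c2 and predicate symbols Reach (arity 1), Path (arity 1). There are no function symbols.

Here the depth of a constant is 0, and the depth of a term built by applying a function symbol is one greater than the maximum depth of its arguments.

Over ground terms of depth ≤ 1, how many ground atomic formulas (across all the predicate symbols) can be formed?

8

First count ground terms of depth ≤ 1.
With no function symbols every ground term is a constant, so there are exactly 4 ground terms at every depth bound.
N_0 = 4
N_1 = 4
Explicitly: c3, c1, c0, c2.
So |H| = 4.
Each predicate of arity r yields |H|^r ground atoms (one per choice of an r-tuple from H):
  Reach: 4;  Path: 4
Total ground atoms: 4 + 4 = 8.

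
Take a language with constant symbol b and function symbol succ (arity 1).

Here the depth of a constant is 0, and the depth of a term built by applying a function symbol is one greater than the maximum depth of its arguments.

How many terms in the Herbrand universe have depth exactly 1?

1

Count level by level. With function symbols succ/1, the terms of depth ≤ k are the 1 constant together with each function applied to depth-≤(k−1) tuples, so N_k = 1 + N_{k-1}.
N_0 = 1
N_1 = 1 + 1 = 2
Terms of depth exactly 1: N_1 − N_0 = 2 − 1 = 1.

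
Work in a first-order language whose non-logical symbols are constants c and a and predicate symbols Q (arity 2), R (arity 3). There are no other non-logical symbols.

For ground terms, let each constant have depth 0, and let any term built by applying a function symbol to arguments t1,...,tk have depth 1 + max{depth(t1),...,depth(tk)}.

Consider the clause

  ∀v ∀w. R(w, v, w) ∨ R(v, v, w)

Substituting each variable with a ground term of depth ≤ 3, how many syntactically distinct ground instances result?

4

Ground terms of depth ≤ 3:
  With no function symbols every ground term is a constant, so there are exactly 2 ground terms at every depth bound.
  N_0 = 2
  N_1 = 2
  N_2 = 2
  N_3 = 2
So there are 2 ground terms available for substitution.
Each of v, w ranges independently over the available ground terms, and distinct assignments produce distinct instances.
Number of ground instances = 2^2 = 4.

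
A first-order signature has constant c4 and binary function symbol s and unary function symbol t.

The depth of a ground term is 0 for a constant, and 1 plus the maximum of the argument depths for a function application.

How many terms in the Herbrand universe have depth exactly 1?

2

If N_k denotes the number of depth-≤k ground terms, the 1 constant gives N_0 = 1, and each function symbol of arity r contributes N_{k-1}^r new terms at level k: N_k = 1 + N_{k-1}^2 + N_{k-1}.
N_0 = 1
N_1 = 1 + 1^2 + 1 = 3
Terms of depth exactly 1: N_1 − N_0 = 3 − 1 = 2.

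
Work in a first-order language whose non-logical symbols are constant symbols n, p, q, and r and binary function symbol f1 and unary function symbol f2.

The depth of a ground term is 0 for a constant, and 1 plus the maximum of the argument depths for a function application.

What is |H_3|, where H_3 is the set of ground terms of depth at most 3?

365424

Let N_k count ground terms of depth at most k. Each non-constant term of depth ≤ k is some function symbol applied to depth-≤(k−1) arguments, giving N_k = 4 + N_{k-1}^2 + N_{k-1}.
N_0 = 4
N_1 = 4 + 4^2 + 4 = 24
N_2 = 4 + 24^2 + 24 = 604
N_3 = 4 + 604^2 + 604 = 365424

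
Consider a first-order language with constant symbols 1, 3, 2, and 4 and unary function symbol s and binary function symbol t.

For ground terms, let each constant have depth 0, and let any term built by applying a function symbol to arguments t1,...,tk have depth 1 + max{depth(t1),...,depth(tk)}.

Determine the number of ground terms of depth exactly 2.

580

Let N_k = |{terms of depth ≤ k}|. Then N_0 = 4 and N_k = 4 + N_{k-1} + N_{k-1}^2 for k ≥ 1 (one summand per function symbol, arity giving the exponent).
N_0 = 4
N_1 = 4 + 4 + 4^2 = 24
N_2 = 4 + 24 + 24^2 = 604
Terms of depth exactly 2: N_2 − N_1 = 604 − 24 = 580.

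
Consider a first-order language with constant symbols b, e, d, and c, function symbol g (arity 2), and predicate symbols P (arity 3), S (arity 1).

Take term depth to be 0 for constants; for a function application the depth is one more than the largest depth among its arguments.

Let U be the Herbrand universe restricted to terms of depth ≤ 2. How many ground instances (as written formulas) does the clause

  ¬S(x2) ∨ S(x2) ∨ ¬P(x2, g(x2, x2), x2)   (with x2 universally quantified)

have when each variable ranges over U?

Ground terms of depth ≤ 2:
  If N_k denotes the number of depth-≤k ground terms, the 4 constants give N_0 = 4, and each function symbol of arity r contributes N_{k-1}^r new terms at level k: N_k = 4 + N_{k-1}^2.
  N_0 = 4
  N_1 = 4 + 4^2 = 20
  N_2 = 4 + 20^2 = 404
So there are 404 ground terms available for substitution.
The clause has 1 distinct variable (x2), which appears in the body. In the free term algebra distinct substitutions yield syntactically distinct ground instances.
Number of ground instances = 404.

404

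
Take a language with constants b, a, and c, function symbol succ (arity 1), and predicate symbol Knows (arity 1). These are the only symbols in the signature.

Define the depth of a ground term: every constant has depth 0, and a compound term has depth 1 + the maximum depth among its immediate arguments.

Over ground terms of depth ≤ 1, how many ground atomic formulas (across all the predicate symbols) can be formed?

First count ground terms of depth ≤ 1.
If N_k denotes the number of depth-≤k ground terms, the 3 constants give N_0 = 3, and each function symbol of arity r contributes N_{k-1}^r new terms at level k: N_k = 3 + N_{k-1}.
N_0 = 3
N_1 = 3 + 3 = 6
So |H| = 6.
Ground atoms are formed by filling each argument slot of a predicate with a term from H, so an r-ary predicate gives |H|^r atoms:
  Knows: 6
Total ground atoms: 6.

6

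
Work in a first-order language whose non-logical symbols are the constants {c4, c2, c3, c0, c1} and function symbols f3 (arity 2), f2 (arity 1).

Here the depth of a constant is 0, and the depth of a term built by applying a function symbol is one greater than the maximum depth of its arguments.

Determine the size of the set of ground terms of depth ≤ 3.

1601495

Let N_k count ground terms of depth at most k. Each non-constant term of depth ≤ k is some function symbol applied to depth-≤(k−1) arguments, giving N_k = 5 + N_{k-1}^2 + N_{k-1}.
N_0 = 5
N_1 = 5 + 5^2 + 5 = 35
N_2 = 5 + 35^2 + 35 = 1265
N_3 = 5 + 1265^2 + 1265 = 1601495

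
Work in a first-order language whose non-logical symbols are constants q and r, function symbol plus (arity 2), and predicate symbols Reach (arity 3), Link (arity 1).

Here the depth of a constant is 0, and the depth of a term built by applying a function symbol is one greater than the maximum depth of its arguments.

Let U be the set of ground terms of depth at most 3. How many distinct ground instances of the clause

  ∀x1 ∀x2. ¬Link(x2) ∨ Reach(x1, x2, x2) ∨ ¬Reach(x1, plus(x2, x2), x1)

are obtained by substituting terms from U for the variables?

Ground terms of depth ≤ 3:
  Write N_k for the number of ground terms of depth ≤ k. A term of depth ≤ k is either a constant or a function symbol applied to arguments of depth ≤ k−1, so N_k = 2 + N_{k-1}^2.
  N_0 = 2
  N_1 = 2 + 2^2 = 6
  N_2 = 2 + 6^2 = 38
  N_3 = 2 + 38^2 = 1446
So there are 1446 ground terms available for substitution.
The clause has 2 distinct variables (x1, x2), each appearing in the body. In the free term algebra distinct substitutions yield syntactically distinct ground instances.
Number of ground instances = 1446^2 = 2090916.

2090916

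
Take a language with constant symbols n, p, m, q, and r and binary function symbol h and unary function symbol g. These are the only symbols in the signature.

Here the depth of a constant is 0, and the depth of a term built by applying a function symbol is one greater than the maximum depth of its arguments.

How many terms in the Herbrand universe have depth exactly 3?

Let N_k = |{terms of depth ≤ k}|. Then N_0 = 5 and N_k = 5 + N_{k-1}^2 + N_{k-1} for k ≥ 1 (one summand per function symbol, arity giving the exponent).
N_0 = 5
N_1 = 5 + 5^2 + 5 = 35
N_2 = 5 + 35^2 + 35 = 1265
N_3 = 5 + 1265^2 + 1265 = 1601495
Terms of depth exactly 3: N_3 − N_2 = 1601495 − 1265 = 1600230.

1600230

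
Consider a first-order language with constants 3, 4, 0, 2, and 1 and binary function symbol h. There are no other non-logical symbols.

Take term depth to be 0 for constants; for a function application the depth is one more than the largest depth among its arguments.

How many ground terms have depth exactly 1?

Write N_k for the number of ground terms of depth ≤ k. A term of depth ≤ k is either a constant or a function symbol applied to arguments of depth ≤ k−1, so N_k = 5 + N_{k-1}^2.
N_0 = 5
N_1 = 5 + 5^2 = 30
Terms of depth exactly 1: N_1 − N_0 = 30 − 5 = 25.

25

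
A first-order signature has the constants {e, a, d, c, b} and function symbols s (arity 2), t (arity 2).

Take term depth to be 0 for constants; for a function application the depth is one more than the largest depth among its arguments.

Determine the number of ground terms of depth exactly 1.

50

Let N_k = |{terms of depth ≤ k}|. Then N_0 = 5 and N_k = 5 + N_{k-1}^2 + N_{k-1}^2 for k ≥ 1 (one summand per function symbol, arity giving the exponent).
N_0 = 5
N_1 = 5 + 5^2 + 5^2 = 55
Terms of depth exactly 1: N_1 − N_0 = 55 − 5 = 50.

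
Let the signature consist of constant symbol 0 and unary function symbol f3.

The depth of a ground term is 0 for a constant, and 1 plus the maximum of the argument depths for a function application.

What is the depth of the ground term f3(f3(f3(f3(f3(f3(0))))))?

depth(f3(0)) = 1 + depth(0) = 1 + 0 = 1
depth(f3(f3(0))) = 1 + depth(f3(0)) = 1 + 1 = 2
depth(f3(f3(f3(0)))) = 1 + depth(f3(f3(0))) = 1 + 2 = 3
depth(f3(f3(f3(f3(0))))) = 1 + depth(f3(f3(f3(0)))) = 1 + 3 = 4
depth(f3(f3(f3(f3(f3(0)))))) = 1 + depth(f3(f3(f3(f3(0))))) = 1 + 4 = 5
depth(f3(f3(f3(f3(f3(f3(0))))))) = 1 + depth(f3(f3(f3(f3(f3(0)))))) = 1 + 5 = 6

6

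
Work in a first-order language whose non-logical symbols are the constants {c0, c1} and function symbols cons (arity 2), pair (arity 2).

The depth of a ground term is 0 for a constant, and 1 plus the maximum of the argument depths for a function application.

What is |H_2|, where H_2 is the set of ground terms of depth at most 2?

Count level by level. With function symbols cons/2, pair/2, the terms of depth ≤ k are the 2 constants together with each function applied to depth-≤(k−1) tuples, so N_k = 2 + N_{k-1}^2 + N_{k-1}^2.
N_0 = 2
N_1 = 2 + 2^2 + 2^2 = 10
N_2 = 2 + 10^2 + 10^2 = 202

202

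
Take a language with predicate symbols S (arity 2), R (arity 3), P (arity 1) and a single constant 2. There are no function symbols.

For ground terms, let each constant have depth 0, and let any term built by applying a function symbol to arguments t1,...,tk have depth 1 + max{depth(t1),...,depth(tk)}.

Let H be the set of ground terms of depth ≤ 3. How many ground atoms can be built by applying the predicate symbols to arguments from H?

First count ground terms of depth ≤ 3.
With no function symbols every ground term is a constant, so there is exactly 1 ground term at every depth bound.
N_0 = 1
N_1 = 1
N_2 = 1
N_3 = 1
Explicitly: 2.
So |H| = 1.
Ground atoms are formed by filling each argument slot of a predicate with a term from H, so an r-ary predicate gives |H|^r atoms:
  S: 1^2 = 1;  R: 1^3 = 1;  P: 1
Total ground atoms: 1 + 1 + 1 = 3.

3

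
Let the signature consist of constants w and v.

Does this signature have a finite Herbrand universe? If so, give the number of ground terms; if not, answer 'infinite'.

There are no function symbols, so every ground term is one of the 2 constants.
The Herbrand universe is {w, v}, which is finite with 2 elements.

2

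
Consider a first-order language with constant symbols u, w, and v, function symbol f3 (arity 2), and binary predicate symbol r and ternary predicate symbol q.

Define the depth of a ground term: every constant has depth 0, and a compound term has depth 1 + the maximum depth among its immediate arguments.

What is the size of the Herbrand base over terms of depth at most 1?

1872

First count ground terms of depth ≤ 1.
If N_k denotes the number of depth-≤k ground terms, the 3 constants give N_0 = 3, and each function symbol of arity r contributes N_{k-1}^r new terms at level k: N_k = 3 + N_{k-1}^2.
N_0 = 3
N_1 = 3 + 3^2 = 12
So |H| = 12.
For each predicate symbol, the number of ground atoms is |H| raised to its arity; summing:
  r: 12^2 = 144;  q: 12^3 = 1728
Total ground atoms: 144 + 1728 = 1872.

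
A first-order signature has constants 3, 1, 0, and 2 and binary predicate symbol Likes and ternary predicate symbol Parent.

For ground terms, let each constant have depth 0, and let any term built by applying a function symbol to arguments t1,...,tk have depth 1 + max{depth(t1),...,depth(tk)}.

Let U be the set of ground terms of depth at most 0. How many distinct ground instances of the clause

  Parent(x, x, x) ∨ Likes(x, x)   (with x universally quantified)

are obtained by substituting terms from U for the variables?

Ground terms of depth ≤ 0:
  With no function symbols every ground term is a constant, so there are exactly 4 ground terms at every depth bound.
  N_0 = 4
So there are 4 ground terms available for substitution.
There is 1 variable to instantiate (x),  occurring in at least one literal, so different choices give different ground instances.
Number of ground instances = 4.

4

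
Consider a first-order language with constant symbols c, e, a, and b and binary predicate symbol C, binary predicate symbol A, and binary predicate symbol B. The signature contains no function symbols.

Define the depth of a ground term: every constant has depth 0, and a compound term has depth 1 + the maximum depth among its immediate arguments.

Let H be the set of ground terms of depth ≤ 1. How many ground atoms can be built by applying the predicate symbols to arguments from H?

48

First count ground terms of depth ≤ 1.
With no function symbols every ground term is a constant, so there are exactly 4 ground terms at every depth bound.
N_0 = 4
N_1 = 4
Explicitly: c, e, a, b.
So |H| = 4.
Each predicate of arity r yields |H|^r ground atoms (one per choice of an r-tuple from H):
  C: 4^2 = 16;  A: 4^2 = 16;  B: 4^2 = 16
Total ground atoms: 16 + 16 + 16 = 48.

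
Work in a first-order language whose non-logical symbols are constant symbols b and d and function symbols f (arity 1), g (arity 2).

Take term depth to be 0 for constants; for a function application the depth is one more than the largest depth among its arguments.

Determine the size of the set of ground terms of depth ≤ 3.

5552

Let N_k count ground terms of depth at most k. Each non-constant term of depth ≤ k is some function symbol applied to depth-≤(k−1) arguments, giving N_k = 2 + N_{k-1} + N_{k-1}^2.
N_0 = 2
N_1 = 2 + 2 + 2^2 = 8
N_2 = 2 + 8 + 8^2 = 74
N_3 = 2 + 74 + 74^2 = 5552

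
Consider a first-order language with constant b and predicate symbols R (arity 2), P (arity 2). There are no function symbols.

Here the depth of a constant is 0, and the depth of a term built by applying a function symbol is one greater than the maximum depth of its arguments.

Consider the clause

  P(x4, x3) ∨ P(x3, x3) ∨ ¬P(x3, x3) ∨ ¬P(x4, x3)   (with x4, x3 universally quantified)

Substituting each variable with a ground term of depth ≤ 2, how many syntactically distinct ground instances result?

Ground terms of depth ≤ 2:
  With no function symbols every ground term is a constant, so there is exactly 1 ground term at every depth bound.
  N_0 = 1
  N_1 = 1
  N_2 = 1
  Explicitly: b.
So there is exactly 1 ground term available for substitution.
There are 2 variables to instantiate (x4, x3), each occurring in at least one literal, so different choices give different ground instances.
Number of ground instances = 1^2 = 1.

1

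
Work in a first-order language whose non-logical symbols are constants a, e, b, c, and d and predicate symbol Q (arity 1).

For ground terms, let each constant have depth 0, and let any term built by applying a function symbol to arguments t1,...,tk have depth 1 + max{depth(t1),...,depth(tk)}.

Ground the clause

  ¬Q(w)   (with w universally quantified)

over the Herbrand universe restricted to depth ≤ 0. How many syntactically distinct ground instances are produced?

Ground terms of depth ≤ 0:
  With no function symbols every ground term is a constant, so there are exactly 5 ground terms at every depth bound.
  N_0 = 5
So there are 5 ground terms available for substitution.
The variable w ranges independently over the available ground terms, and distinct assignments produce distinct instances.
Number of ground instances = 5.

5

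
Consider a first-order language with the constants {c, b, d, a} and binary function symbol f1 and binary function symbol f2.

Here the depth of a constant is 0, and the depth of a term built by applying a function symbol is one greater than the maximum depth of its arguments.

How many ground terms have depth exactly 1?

32

Let N_k count ground terms of depth at most k. Each non-constant term of depth ≤ k is some function symbol applied to depth-≤(k−1) arguments, giving N_k = 4 + N_{k-1}^2 + N_{k-1}^2.
N_0 = 4
N_1 = 4 + 4^2 + 4^2 = 36
Terms of depth exactly 1: N_1 − N_0 = 36 − 4 = 32.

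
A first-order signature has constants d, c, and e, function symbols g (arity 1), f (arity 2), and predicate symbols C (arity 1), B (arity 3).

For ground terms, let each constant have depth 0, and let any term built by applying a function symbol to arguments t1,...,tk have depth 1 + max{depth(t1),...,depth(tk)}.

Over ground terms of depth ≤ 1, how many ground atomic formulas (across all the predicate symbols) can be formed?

First count ground terms of depth ≤ 1.
Write N_k for the number of ground terms of depth ≤ k. A term of depth ≤ k is either a constant or a function symbol applied to arguments of depth ≤ k−1, so N_k = 3 + N_{k-1} + N_{k-1}^2.
N_0 = 3
N_1 = 3 + 3 + 3^2 = 15
So |H| = 15.
Ground atoms are formed by filling each argument slot of a predicate with a term from H, so an r-ary predicate gives |H|^r atoms:
  C: 15;  B: 15^3 = 3375
Total ground atoms: 15 + 3375 = 3390.

3390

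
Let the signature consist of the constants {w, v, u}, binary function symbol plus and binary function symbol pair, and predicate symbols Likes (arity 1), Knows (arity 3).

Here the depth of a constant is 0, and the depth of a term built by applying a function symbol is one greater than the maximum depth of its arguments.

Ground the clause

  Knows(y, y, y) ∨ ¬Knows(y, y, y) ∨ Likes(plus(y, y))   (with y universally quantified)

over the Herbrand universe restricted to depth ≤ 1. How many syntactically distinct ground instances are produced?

Ground terms of depth ≤ 1:
  Write N_k for the number of ground terms of depth ≤ k. A term of depth ≤ k is either a constant or a function symbol applied to arguments of depth ≤ k−1, so N_k = 3 + N_{k-1}^2 + N_{k-1}^2.
  N_0 = 3
  N_1 = 3 + 3^2 + 3^2 = 21
So there are 21 ground terms available for substitution.
The variable y ranges independently over the available ground terms, and distinct assignments produce distinct instances.
Number of ground instances = 21.

21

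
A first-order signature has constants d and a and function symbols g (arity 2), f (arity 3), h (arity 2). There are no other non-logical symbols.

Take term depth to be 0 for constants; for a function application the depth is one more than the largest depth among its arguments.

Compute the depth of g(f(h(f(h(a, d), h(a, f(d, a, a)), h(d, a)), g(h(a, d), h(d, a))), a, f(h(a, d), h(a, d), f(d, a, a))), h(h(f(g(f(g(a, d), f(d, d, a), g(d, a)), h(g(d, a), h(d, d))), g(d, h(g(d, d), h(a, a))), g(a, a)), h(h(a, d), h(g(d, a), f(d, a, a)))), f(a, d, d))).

7

depth(h(a, d)) = 1 + max(0, 0) = 1
depth(f(d, a, a)) = 1 + max(0, 0, 0) = 1
depth(h(a, f(d, a, a))) = 1 + max(0, 1) = 2
depth(h(d, a)) = 1 + max(0, 0) = 1
depth(f(h(a, d), h(a, f(d, a, a)), h(d, a))) = 1 + max(1, 2, 1) = 3
depth(g(h(a, d), h(d, a))) = 1 + max(1, 1) = 2
depth(h(f(h(a, d), h(a, f(d, a, a)), h(d, a)), g(h(a, d), h(d, a)))) = 1 + max(3, 2) = 4
depth(f(h(a, d), h(a, d), f(d, a, a))) = 1 + max(1, 1, 1) = 2
depth(f(h(f(h(a, d), h(a, f(d, a, a)), h(d, a)), g(h(a, d), h(d, a))), a, f(h(a, d), h(a, d), f(d, a, a)))) = 1 + max(4, 0, 2) = 5
depth(g(a, d)) = 1 + max(0, 0) = 1
depth(f(d, d, a)) = 1 + max(0, 0, 0) = 1
depth(g(d, a)) = 1 + max(0, 0) = 1
depth(f(g(a, d), f(d, d, a), g(d, a))) = 1 + max(1, 1, 1) = 2
depth(h(d, d)) = 1 + max(0, 0) = 1
depth(h(g(d, a), h(d, d))) = 1 + max(1, 1) = 2
depth(g(f(g(a, d), f(d, d, a), g(d, a)), h(g(d, a), h(d, d)))) = 1 + max(2, 2) = 3
depth(g(d, d)) = 1 + max(0, 0) = 1
depth(h(a, a)) = 1 + max(0, 0) = 1
depth(h(g(d, d), h(a, a))) = 1 + max(1, 1) = 2
depth(g(d, h(g(d, d), h(a, a)))) = 1 + max(0, 2) = 3
depth(g(a, a)) = 1 + max(0, 0) = 1
depth(f(g(f(g(a, d), f(d, d, a), g(d, a)), h(g(d, a), h(d, d))), g(d, h(g(d, d), h(a, a))), g(a, a))) = 1 + max(3, 3, 1) = 4
depth(h(g(d, a), f(d, a, a))) = 1 + max(1, 1) = 2
depth(h(h(a, d), h(g(d, a), f(d, a, a)))) = 1 + max(1, 2) = 3
depth(h(f(g(f(g(a, d), f(d, d, a), g(d, a)), h(g(d, a), h(d, d))), g(d, h(g(d, d), h(a, a))), g(a, a)), h(h(a, d), h(g(d, a), f(d, a, a))))) = 1 + max(4, 3) = 5
depth(f(a, d, d)) = 1 + max(0, 0, 0) = 1
depth(h(h(f(g(f(g(a, d), f(d, d, a), g(d, a)), h(g(d, a), h(d, d))), g(d, h(g(d, d), h(a, a))), g(a, a)), h(h(a, d), h(g(d, a), f(d, a, a)))), f(a, d, d))) = 1 + max(5, 1) = 6
depth(g(f(h(f(h(a, d), h(a, f(d, a, a)), h(d, a)), g(h(a, d), h(d, a))), a, f(h(a, d), h(a, d), f(d, a, a))), h(h(f(g(f(g(a, d), f(d, d, a), g(d, a)), h(g(d, a), h(d, d))), g(d, h(g(d, d), h(a, a))), g(a, a)), h(h(a, d), h(g(d, a), f(d, a, a)))), f(a, d, d)))) = 1 + max(5, 6) = 7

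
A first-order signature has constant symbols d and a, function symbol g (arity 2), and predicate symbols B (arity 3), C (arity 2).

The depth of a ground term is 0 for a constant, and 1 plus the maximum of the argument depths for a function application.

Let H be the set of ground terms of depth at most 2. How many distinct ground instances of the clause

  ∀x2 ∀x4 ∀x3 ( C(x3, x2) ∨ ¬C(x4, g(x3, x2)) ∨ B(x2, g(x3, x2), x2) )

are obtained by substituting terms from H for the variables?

54872

Ground terms of depth ≤ 2:
  Let N_k count ground terms of depth at most k. Each non-constant term of depth ≤ k is some function symbol applied to depth-≤(k−1) arguments, giving N_k = 2 + N_{k-1}^2.
  N_0 = 2
  N_1 = 2 + 2^2 = 6
  N_2 = 2 + 6^2 = 38
So there are 38 ground terms available for substitution.
The clause has 3 distinct variables (x2, x4, x3), each appearing in the body. In the free term algebra distinct substitutions yield syntactically distinct ground instances.
Number of ground instances = 38^3 = 54872.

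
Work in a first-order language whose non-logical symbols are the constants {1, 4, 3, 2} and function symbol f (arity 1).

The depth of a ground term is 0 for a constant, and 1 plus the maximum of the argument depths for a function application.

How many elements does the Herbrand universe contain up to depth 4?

If N_k denotes the number of depth-≤k ground terms, the 4 constants give N_0 = 4, and each function symbol of arity r contributes N_{k-1}^r new terms at level k: N_k = 4 + N_{k-1}.
N_0 = 4
N_1 = 4 + 4 = 8
N_2 = 4 + 8 = 12
N_3 = 4 + 12 = 16
N_4 = 4 + 16 = 20

20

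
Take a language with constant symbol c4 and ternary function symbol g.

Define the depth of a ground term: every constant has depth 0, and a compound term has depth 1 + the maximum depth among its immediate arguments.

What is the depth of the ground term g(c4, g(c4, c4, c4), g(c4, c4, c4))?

depth(g(c4, c4, c4)) = 1 + max(0, 0, 0) = 1
depth(g(c4, g(c4, c4, c4), g(c4, c4, c4))) = 1 + max(0, 1, 1) = 2

2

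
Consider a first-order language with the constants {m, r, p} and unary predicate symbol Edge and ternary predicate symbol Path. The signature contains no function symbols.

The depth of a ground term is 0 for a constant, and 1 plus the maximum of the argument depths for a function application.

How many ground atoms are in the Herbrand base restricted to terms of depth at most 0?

30

First count ground terms of depth ≤ 0.
With no function symbols every ground term is a constant, so there are exactly 3 ground terms at every depth bound.
N_0 = 3
Explicitly: m, r, p.
So |H| = 3.
Ground atoms are formed by filling each argument slot of a predicate with a term from H, so an r-ary predicate gives |H|^r atoms:
  Edge: 3;  Path: 3^3 = 27
Total ground atoms: 3 + 27 = 30.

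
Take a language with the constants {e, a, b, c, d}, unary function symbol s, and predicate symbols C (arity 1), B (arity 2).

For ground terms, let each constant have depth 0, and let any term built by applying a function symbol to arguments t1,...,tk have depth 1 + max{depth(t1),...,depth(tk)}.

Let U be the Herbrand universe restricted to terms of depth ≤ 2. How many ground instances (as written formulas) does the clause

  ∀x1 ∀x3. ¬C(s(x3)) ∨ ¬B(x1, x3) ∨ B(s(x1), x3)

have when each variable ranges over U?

225

Ground terms of depth ≤ 2:
  Write N_k for the number of ground terms of depth ≤ k. A term of depth ≤ k is either a constant or a function symbol applied to arguments of depth ≤ k−1, so N_k = 5 + N_{k-1}.
  N_0 = 5
  N_1 = 5 + 5 = 10
  N_2 = 5 + 10 = 15
So there are 15 ground terms available for substitution.
Each of x1, x3 ranges independently over the available ground terms, and distinct assignments produce distinct instances.
Number of ground instances = 15^2 = 225.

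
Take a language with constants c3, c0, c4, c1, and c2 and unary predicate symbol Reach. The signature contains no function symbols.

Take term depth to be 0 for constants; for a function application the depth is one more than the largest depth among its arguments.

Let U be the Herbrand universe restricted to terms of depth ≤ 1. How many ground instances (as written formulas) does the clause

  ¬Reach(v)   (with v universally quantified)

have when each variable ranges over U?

Ground terms of depth ≤ 1:
  With no function symbols every ground term is a constant, so there are exactly 5 ground terms at every depth bound.
  N_0 = 5
  N_1 = 5
  Explicitly: c3, c0, c4, c1, c2.
So there are 5 ground terms available for substitution.
There is 1 variable to instantiate (v),  occurring in at least one literal, so different choices give different ground instances.
Number of ground instances = 5.

5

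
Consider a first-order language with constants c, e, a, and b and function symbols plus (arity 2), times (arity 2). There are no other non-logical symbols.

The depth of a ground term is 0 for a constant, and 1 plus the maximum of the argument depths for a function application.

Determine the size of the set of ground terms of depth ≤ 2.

Write N_k for the number of ground terms of depth ≤ k. A term of depth ≤ k is either a constant or a function symbol applied to arguments of depth ≤ k−1, so N_k = 4 + N_{k-1}^2 + N_{k-1}^2.
N_0 = 4
N_1 = 4 + 4^2 + 4^2 = 36
N_2 = 4 + 36^2 + 36^2 = 2596

2596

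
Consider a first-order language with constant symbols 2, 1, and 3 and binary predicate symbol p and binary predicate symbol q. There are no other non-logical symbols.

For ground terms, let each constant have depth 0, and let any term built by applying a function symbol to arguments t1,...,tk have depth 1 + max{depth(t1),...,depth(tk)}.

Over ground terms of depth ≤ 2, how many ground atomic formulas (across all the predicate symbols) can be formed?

18

First count ground terms of depth ≤ 2.
With no function symbols every ground term is a constant, so there are exactly 3 ground terms at every depth bound.
N_0 = 3
N_1 = 3
N_2 = 3
Explicitly: 2, 1, 3.
So |H| = 3.
For each predicate symbol, the number of ground atoms is |H| raised to its arity; summing:
  p: 3^2 = 9;  q: 3^2 = 9
Total ground atoms: 9 + 9 = 18.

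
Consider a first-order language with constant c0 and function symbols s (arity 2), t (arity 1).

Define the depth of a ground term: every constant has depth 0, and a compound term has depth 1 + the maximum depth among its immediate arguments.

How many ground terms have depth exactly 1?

2

Let N_k count ground terms of depth at most k. Each non-constant term of depth ≤ k is some function symbol applied to depth-≤(k−1) arguments, giving N_k = 1 + N_{k-1}^2 + N_{k-1}.
N_0 = 1
N_1 = 1 + 1^2 + 1 = 3
Terms of depth exactly 1: N_1 − N_0 = 3 − 1 = 2.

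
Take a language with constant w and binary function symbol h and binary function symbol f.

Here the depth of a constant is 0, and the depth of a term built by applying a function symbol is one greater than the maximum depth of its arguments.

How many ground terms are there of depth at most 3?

Let N_k = |{terms of depth ≤ k}|. Then N_0 = 1 and N_k = 1 + N_{k-1}^2 + N_{k-1}^2 for k ≥ 1 (one summand per function symbol, arity giving the exponent).
N_0 = 1
N_1 = 1 + 1^2 + 1^2 = 3
N_2 = 1 + 3^2 + 3^2 = 19
N_3 = 1 + 19^2 + 19^2 = 723

723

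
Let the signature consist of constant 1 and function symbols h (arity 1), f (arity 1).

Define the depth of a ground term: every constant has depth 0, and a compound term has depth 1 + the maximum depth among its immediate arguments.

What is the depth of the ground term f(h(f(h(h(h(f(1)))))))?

depth(f(1)) = 1 + depth(1) = 1 + 0 = 1
depth(h(f(1))) = 1 + depth(f(1)) = 1 + 1 = 2
depth(h(h(f(1)))) = 1 + depth(h(f(1))) = 1 + 2 = 3
depth(h(h(h(f(1))))) = 1 + depth(h(h(f(1)))) = 1 + 3 = 4
depth(f(h(h(h(f(1)))))) = 1 + depth(h(h(h(f(1))))) = 1 + 4 = 5
depth(h(f(h(h(h(f(1))))))) = 1 + depth(f(h(h(h(f(1)))))) = 1 + 5 = 6
depth(f(h(f(h(h(h(f(1)))))))) = 1 + depth(h(f(h(h(h(f(1))))))) = 1 + 6 = 7

7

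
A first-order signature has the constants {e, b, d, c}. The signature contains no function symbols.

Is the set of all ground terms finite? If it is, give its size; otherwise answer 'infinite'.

4

There are no function symbols, so every ground term is one of the 4 constants.
The Herbrand universe is {e, b, d, c}, which is finite with 4 elements.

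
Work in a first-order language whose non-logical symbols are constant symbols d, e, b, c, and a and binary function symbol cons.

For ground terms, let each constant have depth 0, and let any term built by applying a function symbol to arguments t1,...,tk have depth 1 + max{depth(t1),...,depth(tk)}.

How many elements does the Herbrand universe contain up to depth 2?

Count level by level. With function symbols cons/2, the terms of depth ≤ k are the 5 constants together with each function applied to depth-≤(k−1) tuples, so N_k = 5 + N_{k-1}^2.
N_0 = 5
N_1 = 5 + 5^2 = 30
N_2 = 5 + 30^2 = 905

905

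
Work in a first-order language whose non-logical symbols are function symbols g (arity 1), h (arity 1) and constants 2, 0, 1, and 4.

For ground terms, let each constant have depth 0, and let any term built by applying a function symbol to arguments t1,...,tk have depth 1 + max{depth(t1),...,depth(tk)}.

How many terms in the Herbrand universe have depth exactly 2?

Let N_k count ground terms of depth at most k. Each non-constant term of depth ≤ k is some function symbol applied to depth-≤(k−1) arguments, giving N_k = 4 + N_{k-1} + N_{k-1}.
N_0 = 4
N_1 = 4 + 4 + 4 = 12
N_2 = 4 + 12 + 12 = 28
Terms of depth exactly 2: N_2 − N_1 = 28 − 12 = 16.

16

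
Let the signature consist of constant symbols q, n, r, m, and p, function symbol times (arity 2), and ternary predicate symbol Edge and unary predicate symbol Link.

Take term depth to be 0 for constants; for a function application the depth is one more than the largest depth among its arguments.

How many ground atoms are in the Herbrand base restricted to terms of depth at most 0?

First count ground terms of depth ≤ 0.
Let N_k = |{terms of depth ≤ k}|. Then N_0 = 5 and N_k = 5 + N_{k-1}^2 for k ≥ 1 (one summand per function symbol, arity giving the exponent).
N_0 = 5
So |H| = 5.
For each predicate symbol, the number of ground atoms is |H| raised to its arity; summing:
  Edge: 5^3 = 125;  Link: 5
Total ground atoms: 125 + 5 = 130.

130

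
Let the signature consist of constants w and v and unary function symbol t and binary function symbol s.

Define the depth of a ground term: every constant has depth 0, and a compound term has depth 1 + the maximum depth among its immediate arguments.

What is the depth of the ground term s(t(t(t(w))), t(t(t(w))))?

4

depth(t(w)) = 1 + depth(w) = 1 + 0 = 1
depth(t(t(w))) = 1 + depth(t(w)) = 1 + 1 = 2
depth(t(t(t(w)))) = 1 + depth(t(t(w))) = 1 + 2 = 3
depth(s(t(t(t(w))), t(t(t(w))))) = 1 + max(3, 3) = 4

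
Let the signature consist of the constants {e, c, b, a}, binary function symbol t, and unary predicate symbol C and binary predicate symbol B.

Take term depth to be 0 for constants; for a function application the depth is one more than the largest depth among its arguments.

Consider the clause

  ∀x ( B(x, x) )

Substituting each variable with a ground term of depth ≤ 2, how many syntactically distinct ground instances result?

Ground terms of depth ≤ 2:
  Write N_k for the number of ground terms of depth ≤ k. A term of depth ≤ k is either a constant or a function symbol applied to arguments of depth ≤ k−1, so N_k = 4 + N_{k-1}^2.
  N_0 = 4
  N_1 = 4 + 4^2 = 20
  N_2 = 4 + 20^2 = 404
So there are 404 ground terms available for substitution.
The variable x ranges independently over the available ground terms, and distinct assignments produce distinct instances.
Number of ground instances = 404.

404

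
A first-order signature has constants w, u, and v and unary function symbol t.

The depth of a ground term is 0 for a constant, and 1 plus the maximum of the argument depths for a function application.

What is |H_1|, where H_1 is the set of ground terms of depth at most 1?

Let N_k count ground terms of depth at most k. Each non-constant term of depth ≤ k is some function symbol applied to depth-≤(k−1) arguments, giving N_k = 3 + N_{k-1}.
N_0 = 3
N_1 = 3 + 3 = 6
Explicitly: w, u, v, t(w), t(u), t(v).

6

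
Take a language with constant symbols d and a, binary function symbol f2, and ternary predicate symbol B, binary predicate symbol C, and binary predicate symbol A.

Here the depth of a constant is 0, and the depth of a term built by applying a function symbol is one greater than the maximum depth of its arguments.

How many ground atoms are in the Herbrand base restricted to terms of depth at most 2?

57760

First count ground terms of depth ≤ 2.
If N_k denotes the number of depth-≤k ground terms, the 2 constants give N_0 = 2, and each function symbol of arity r contributes N_{k-1}^r new terms at level k: N_k = 2 + N_{k-1}^2.
N_0 = 2
N_1 = 2 + 2^2 = 6
N_2 = 2 + 6^2 = 38
So |H| = 38.
A ground atom is a predicate applied to a tuple of terms from H, so the count is the sum over predicates of |H|^arity:
  B: 38^3 = 54872;  C: 38^2 = 1444;  A: 38^2 = 1444
Total ground atoms: 54872 + 1444 + 1444 = 57760.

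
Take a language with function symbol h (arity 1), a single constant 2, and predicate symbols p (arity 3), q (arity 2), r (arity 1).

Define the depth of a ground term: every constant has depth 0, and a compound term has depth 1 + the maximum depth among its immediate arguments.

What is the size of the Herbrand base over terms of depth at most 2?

39

First count ground terms of depth ≤ 2.
Let N_k count ground terms of depth at most k. Each non-constant term of depth ≤ k is some function symbol applied to depth-≤(k−1) arguments, giving N_k = 1 + N_{k-1}.
N_0 = 1
N_1 = 1 + 1 = 2
N_2 = 1 + 2 = 3
Explicitly: 2, h(2), h(h(2)).
So |H| = 3.
Ground atoms are formed by filling each argument slot of a predicate with a term from H, so an r-ary predicate gives |H|^r atoms:
  p: 3^3 = 27;  q: 3^2 = 9;  r: 3
Total ground atoms: 27 + 9 + 3 = 39.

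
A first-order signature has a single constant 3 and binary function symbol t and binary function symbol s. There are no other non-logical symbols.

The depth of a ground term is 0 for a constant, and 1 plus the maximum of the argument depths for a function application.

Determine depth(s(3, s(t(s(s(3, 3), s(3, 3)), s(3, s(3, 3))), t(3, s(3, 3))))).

5

depth(s(3, 3)) = 1 + max(0, 0) = 1
depth(s(s(3, 3), s(3, 3))) = 1 + max(1, 1) = 2
depth(s(3, s(3, 3))) = 1 + max(0, 1) = 2
depth(t(s(s(3, 3), s(3, 3)), s(3, s(3, 3)))) = 1 + max(2, 2) = 3
depth(t(3, s(3, 3))) = 1 + max(0, 1) = 2
depth(s(t(s(s(3, 3), s(3, 3)), s(3, s(3, 3))), t(3, s(3, 3)))) = 1 + max(3, 2) = 4
depth(s(3, s(t(s(s(3, 3), s(3, 3)), s(3, s(3, 3))), t(3, s(3, 3))))) = 1 + max(0, 4) = 5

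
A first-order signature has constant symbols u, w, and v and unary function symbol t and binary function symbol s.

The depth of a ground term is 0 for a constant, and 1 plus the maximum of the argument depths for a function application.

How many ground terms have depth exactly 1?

12

Count level by level. With function symbols t/1, s/2, the terms of depth ≤ k are the 3 constants together with each function applied to depth-≤(k−1) tuples, so N_k = 3 + N_{k-1} + N_{k-1}^2.
N_0 = 3
N_1 = 3 + 3 + 3^2 = 15
Terms of depth exactly 1: N_1 − N_0 = 15 − 3 = 12.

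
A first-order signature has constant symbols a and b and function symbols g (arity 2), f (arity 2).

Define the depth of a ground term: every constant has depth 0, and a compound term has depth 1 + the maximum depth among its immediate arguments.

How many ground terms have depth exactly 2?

Let N_k count ground terms of depth at most k. Each non-constant term of depth ≤ k is some function symbol applied to depth-≤(k−1) arguments, giving N_k = 2 + N_{k-1}^2 + N_{k-1}^2.
N_0 = 2
N_1 = 2 + 2^2 + 2^2 = 10
N_2 = 2 + 10^2 + 10^2 = 202
Terms of depth exactly 2: N_2 − N_1 = 202 − 10 = 192.

192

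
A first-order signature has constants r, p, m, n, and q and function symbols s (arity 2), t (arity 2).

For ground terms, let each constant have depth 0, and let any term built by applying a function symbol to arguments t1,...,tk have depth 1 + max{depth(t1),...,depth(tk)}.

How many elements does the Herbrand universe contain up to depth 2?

Write N_k for the number of ground terms of depth ≤ k. A term of depth ≤ k is either a constant or a function symbol applied to arguments of depth ≤ k−1, so N_k = 5 + N_{k-1}^2 + N_{k-1}^2.
N_0 = 5
N_1 = 5 + 5^2 + 5^2 = 55
N_2 = 5 + 55^2 + 55^2 = 6055

6055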